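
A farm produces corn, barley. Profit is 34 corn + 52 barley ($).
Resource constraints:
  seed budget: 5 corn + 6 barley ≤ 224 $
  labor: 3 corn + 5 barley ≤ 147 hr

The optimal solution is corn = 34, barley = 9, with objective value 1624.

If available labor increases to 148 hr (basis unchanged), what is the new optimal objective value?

1632

Check each constraint at x*: seed budget 224/224 (tight); labor 147/147 (tight).
From A_Bᵀ y = c: 5·y_seed budget + 3·y_labor = 34; 6·y_seed budget + 5·y_labor = 52.
Solving: y_seed budget = 2, y_labor = 8.
Δz = y_labor·Δb = 8 × (1) = 8, so new z* = 1624 + 8 = 1632.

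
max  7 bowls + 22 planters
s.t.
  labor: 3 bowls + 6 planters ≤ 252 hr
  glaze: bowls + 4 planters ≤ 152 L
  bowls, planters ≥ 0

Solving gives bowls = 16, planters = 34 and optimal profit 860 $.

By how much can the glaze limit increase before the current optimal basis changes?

Binding constraints: labor, glaze. The basis is B = [[3,6],[1,4]] with det 6.
Per unit increase in glaze, x* moves by d = (-1, 0.5).
The basis stays optimal until bowls reaches 0; allowable increase = 16 L.

16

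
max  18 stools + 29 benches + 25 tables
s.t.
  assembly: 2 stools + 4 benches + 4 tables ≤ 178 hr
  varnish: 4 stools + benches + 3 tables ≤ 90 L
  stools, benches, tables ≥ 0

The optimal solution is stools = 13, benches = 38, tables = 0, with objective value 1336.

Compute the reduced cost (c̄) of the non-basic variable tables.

-6

Check each constraint at x*: assembly 178/178 (tight); varnish 90/90 (tight).
From A_Bᵀ y = c: 2·y_assembly + 4·y_varnish = 18; 4·y_assembly + 1·y_varnish = 29.
Solving: y_assembly = 7, y_varnish = 1.
Reduced cost of tables: c₃ − yᵀa₃ = 25 − (7·4 + 1·3) = 25 − 31 = -6.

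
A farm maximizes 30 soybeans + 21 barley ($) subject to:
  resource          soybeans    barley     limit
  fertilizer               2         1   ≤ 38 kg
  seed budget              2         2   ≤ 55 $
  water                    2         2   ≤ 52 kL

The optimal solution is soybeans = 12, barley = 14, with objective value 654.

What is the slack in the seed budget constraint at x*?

seed budget used = 2·12 + 2·14 = 52; slack = 55 − 52 = 3.

3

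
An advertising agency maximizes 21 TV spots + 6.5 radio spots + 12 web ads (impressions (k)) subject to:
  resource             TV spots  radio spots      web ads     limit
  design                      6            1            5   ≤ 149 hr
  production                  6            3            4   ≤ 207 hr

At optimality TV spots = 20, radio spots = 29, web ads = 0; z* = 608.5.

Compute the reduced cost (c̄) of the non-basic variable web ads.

At the optimum: design uses 149 of 149 (binding); production uses 207 of 207 (binding).
Dual feasibility on the basic columns requires 6·y_design + 6·y_production = 21, 1·y_design + 3·y_production = 6.5.
Solving: y_design = 2, y_production = 1.5.
Reduced cost of web ads: c₃ − yᵀa₃ = 12 − (2·5 + 1.5·4) = 12 − 16 = -4.

-4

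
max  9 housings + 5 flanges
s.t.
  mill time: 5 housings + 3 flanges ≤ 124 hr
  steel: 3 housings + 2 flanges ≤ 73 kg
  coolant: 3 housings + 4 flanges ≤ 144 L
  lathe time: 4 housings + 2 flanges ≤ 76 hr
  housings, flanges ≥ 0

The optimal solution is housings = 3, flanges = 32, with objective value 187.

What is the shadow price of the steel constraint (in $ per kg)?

1

Check each constraint at x*: mill time 111/124 (slack 13); steel 73/73 (tight); coolant 137/144 (slack 7); lathe time 76/76 (tight).
By complementary slackness, y = 0 for the non-binding constraints.
From A_Bᵀ y = c: 3·y_steel + 4·y_lathe time = 9; 2·y_steel + 2·y_lathe time = 5.
This yields shadow prices y_steel = 1, y_lathe time = 1.5.
Shadow price of steel = 1.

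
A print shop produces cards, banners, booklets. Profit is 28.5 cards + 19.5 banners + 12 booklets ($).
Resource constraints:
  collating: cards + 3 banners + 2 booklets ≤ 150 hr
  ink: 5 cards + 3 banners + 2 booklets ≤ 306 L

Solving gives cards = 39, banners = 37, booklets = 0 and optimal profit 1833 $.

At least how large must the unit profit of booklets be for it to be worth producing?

Check each constraint at x*: collating 150/150 (tight); ink 306/306 (tight).
From A_Bᵀ y = c: 1·y_collating + 5·y_ink = 28.5; 3·y_collating + 3·y_ink = 19.5.
Solving: y_collating = 1, y_ink = 5.5.
booklets enters the basis when its profit ≥ yᵀa₃ = 1·2 + 5.5·2 = 13.

13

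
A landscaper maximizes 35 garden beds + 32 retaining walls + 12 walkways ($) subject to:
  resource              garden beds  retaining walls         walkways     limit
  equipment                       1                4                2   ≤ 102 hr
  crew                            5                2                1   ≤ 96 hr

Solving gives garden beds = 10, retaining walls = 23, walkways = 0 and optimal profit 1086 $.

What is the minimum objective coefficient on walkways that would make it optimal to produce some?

Check each constraint at x*: equipment 102/102 (tight); crew 96/96 (tight).
The binding rows give the dual system: 1·y_equipment + 5·y_crew = 35 and 4·y_equipment + 2·y_crew = 32.
→ y_equipment = 5 and y_crew = 6.
walkways enters the basis when its profit ≥ yᵀa₃ = 5·2 + 6·1 = 16.

16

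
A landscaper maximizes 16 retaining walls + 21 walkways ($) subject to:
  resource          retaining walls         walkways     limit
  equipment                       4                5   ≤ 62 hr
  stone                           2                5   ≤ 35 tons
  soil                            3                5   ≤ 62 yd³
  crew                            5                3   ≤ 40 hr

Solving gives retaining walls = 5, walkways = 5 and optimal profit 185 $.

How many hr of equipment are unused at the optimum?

equipment used = 4·5 + 5·5 = 45; slack = 62 − 45 = 17.

17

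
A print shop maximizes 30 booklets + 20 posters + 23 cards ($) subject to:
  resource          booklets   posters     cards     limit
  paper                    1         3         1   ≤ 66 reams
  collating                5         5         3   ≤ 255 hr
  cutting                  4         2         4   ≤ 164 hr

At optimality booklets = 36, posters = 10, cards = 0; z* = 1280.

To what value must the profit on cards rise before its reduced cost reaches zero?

30

Check each constraint at x*: paper 66/66 (tight); collating 230/255 (slack 25); cutting 164/164 (tight).
By complementary slackness, y = 0 for the non-binding constraint.
From A_Bᵀ y = c: 1·y_paper + 4·y_cutting = 30; 3·y_paper + 2·y_cutting = 20.
This yields shadow prices y_paper = 2, y_cutting = 7.
cards enters the basis when its profit ≥ yᵀa₃ = 2·1 + 7·4 = 30.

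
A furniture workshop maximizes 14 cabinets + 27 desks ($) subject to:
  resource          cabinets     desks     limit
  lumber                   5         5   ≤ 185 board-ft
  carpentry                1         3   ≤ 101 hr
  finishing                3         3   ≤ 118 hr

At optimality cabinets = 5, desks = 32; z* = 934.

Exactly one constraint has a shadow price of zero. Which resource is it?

lumber: 185/185 (binding)
carpentry: 101/101 (binding)
finishing: 111/118 (slack 7)
By complementary slackness, a constraint with positive slack has shadow price 0 → finishing.

finishing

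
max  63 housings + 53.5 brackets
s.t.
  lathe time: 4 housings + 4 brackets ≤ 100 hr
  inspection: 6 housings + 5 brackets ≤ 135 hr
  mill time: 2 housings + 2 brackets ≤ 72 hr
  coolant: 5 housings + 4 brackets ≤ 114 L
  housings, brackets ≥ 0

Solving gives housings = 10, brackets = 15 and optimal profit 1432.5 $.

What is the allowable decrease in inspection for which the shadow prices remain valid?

Binding constraints: lathe time, inspection. The basis is B = [[4,4],[6,5]] with det -4.
Per unit decrease in inspection, x* moves by d = (-1, 1).
The basis stays optimal until housings reaches 0; allowable decrease = 10 hr.

10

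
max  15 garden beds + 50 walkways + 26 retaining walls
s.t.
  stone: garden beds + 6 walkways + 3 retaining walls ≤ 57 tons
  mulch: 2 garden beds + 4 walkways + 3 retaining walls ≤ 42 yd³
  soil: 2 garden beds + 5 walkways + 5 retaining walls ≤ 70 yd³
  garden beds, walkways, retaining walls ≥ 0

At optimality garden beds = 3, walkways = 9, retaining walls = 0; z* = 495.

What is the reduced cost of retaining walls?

-4

At the optimum: stone uses 57 of 57 (binding); mulch uses 42 of 42 (binding); soil uses 51 of 70 (slack = 19).
Slack constraints have shadow price 0 (complementary slackness).
Dual feasibility on the basic columns requires 1·y_stone + 2·y_mulch = 15, 6·y_stone + 4·y_mulch = 50.
This yields shadow prices y_stone = 5, y_mulch = 5.
Reduced cost of retaining walls: c₃ − yᵀa₃ = 26 − (5·3 + 5·3) = 26 − 30 = -4.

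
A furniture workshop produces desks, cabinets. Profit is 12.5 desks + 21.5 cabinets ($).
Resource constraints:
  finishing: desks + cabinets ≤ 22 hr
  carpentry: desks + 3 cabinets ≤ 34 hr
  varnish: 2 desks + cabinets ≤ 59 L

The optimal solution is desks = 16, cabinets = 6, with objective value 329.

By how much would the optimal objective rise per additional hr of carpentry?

4.5

Check each constraint at x*: finishing 22/22 (tight); carpentry 34/34 (tight); varnish 38/59 (slack 21).
Since varnish is not tight, its dual is 0.
Dual feasibility on the basic columns requires 1·y_finishing + 1·y_carpentry = 12.5, 1·y_finishing + 3·y_carpentry = 21.5.
This yields shadow prices y_finishing = 8, y_carpentry = 4.5.
Shadow price of carpentry = 4.5.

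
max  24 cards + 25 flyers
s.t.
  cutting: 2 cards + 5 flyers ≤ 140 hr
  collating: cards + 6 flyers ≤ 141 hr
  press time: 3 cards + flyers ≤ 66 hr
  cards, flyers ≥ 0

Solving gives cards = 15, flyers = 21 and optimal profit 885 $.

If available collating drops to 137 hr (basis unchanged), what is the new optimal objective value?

Binding: collating and press time. Non-binding: cutting (5 unused).
Slack constraints have shadow price 0 (complementary slackness).
From A_Bᵀ y = c: 1·y_collating + 3·y_press time = 24; 6·y_collating + 1·y_press time = 25.
→ y_collating = 3 and y_press time = 7.
Δz = y_collating·Δb = 3 × (-4) = -12, so new z* = 885 − 12 = 873.

873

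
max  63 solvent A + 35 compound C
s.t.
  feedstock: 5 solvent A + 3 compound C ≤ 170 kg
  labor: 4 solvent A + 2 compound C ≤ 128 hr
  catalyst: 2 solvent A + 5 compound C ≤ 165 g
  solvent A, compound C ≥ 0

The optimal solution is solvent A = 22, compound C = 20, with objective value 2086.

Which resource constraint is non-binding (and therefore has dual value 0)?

catalyst

feedstock: 170/170 (binding)
labor: 128/128 (binding)
catalyst: 144/165 (slack 21)
By complementary slackness, a constraint with positive slack has shadow price 0 → catalyst.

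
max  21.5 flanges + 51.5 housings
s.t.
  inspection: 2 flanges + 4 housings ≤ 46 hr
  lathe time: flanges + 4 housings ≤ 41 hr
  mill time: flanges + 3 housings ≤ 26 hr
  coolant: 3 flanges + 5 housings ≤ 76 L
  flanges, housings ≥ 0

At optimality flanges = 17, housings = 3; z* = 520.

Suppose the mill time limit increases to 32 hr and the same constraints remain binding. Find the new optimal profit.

571

Check each constraint at x*: inspection 46/46 (tight); lathe time 29/41 (slack 12); mill time 26/26 (tight); coolant 66/76 (slack 10).
Slack constraints have shadow price 0 (complementary slackness).
The binding rows give the dual system: 2·y_inspection + 1·y_mill time = 21.5 and 4·y_inspection + 3·y_mill time = 51.5.
→ y_inspection = 6.5 and y_mill time = 8.5.
Δz = y_mill time·Δb = 8.5 × (6) = 51, so new z* = 520 + 51 = 571.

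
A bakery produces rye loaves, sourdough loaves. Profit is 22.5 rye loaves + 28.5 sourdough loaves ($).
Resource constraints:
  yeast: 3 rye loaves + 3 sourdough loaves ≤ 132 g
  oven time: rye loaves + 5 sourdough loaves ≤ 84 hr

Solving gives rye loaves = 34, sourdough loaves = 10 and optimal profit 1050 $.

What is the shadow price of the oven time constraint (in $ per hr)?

Both yeast and oven time are binding at x*.
From A_Bᵀ y = c: 3·y_yeast + 1·y_oven time = 22.5; 3·y_yeast + 5·y_oven time = 28.5.
→ y_yeast = 7 and y_oven time = 1.5.
Shadow price of oven time = 1.5.

1.5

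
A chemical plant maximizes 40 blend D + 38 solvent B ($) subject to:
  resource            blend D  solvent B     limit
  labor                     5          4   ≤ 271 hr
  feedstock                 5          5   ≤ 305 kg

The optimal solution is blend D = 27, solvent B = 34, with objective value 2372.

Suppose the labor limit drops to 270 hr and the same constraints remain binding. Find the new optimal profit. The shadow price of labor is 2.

2370

Δb = -1, so new z* = 2372 + (2)·(-1) = 2372 − 2 = 2370.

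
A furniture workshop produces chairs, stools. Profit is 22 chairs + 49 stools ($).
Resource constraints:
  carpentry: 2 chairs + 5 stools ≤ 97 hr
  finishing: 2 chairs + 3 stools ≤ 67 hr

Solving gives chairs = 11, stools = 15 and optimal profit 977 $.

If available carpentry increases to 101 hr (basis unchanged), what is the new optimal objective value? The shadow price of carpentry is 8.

Δb = 4, so new z* = 977 + (8)·(4) = 977 + 32 = 1009.

1009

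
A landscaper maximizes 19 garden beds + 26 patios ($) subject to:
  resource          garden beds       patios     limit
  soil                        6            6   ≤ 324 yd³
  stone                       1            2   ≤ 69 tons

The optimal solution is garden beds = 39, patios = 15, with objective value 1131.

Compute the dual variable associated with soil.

Both soil and stone are binding at x*.
Dual feasibility on the basic columns requires 6·y_soil + 1·y_stone = 19, 6·y_soil + 2·y_stone = 26.
→ y_soil = 2 and y_stone = 7.
Shadow price of soil = 2.

2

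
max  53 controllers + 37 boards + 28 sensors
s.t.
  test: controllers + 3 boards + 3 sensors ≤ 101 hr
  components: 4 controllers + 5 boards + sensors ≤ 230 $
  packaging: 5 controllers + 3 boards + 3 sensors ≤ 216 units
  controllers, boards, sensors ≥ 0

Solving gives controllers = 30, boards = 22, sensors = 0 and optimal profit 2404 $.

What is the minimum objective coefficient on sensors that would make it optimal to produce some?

29

At the optimum: test uses 96 of 101 (slack = 5); components uses 230 of 230 (binding); packaging uses 216 of 216 (binding).
Since test is not tight, its dual is 0.
The binding rows give the dual system: 4·y_components + 5·y_packaging = 53 and 5·y_components + 3·y_packaging = 37.
Solving: y_components = 2, y_packaging = 9.
sensors enters the basis when its profit ≥ yᵀa₃ = 2·1 + 9·3 = 29.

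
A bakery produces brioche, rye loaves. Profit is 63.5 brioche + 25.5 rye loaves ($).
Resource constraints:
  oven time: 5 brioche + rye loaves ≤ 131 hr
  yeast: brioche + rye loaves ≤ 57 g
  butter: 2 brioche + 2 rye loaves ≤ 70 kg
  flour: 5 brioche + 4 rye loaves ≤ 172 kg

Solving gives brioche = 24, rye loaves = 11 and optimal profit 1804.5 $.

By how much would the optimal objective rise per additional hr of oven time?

9.5

At the optimum: oven time uses 131 of 131 (binding); yeast uses 35 of 57 (slack = 22); butter uses 70 of 70 (binding); flour uses 164 of 172 (slack = 8).
Slack constraints have shadow price 0 (complementary slackness).
Dual feasibility on the basic columns requires 5·y_oven time + 2·y_butter = 63.5, 1·y_oven time + 2·y_butter = 25.5.
Solving: y_oven time = 9.5, y_butter = 8.
Shadow price of oven time = 9.5.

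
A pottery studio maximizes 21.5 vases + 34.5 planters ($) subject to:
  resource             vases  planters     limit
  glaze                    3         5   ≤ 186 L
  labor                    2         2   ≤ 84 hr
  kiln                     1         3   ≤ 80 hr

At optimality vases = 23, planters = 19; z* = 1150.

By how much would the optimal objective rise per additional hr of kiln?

At the optimum: glaze uses 164 of 186 (slack = 22); labor uses 84 of 84 (binding); kiln uses 80 of 80 (binding).
Since glaze is not tight, its dual is 0.
The binding rows give the dual system: 2·y_labor + 1·y_kiln = 21.5 and 2·y_labor + 3·y_kiln = 34.5.
Solving: y_labor = 7.5, y_kiln = 6.5.
Shadow price of kiln = 6.5.

6.5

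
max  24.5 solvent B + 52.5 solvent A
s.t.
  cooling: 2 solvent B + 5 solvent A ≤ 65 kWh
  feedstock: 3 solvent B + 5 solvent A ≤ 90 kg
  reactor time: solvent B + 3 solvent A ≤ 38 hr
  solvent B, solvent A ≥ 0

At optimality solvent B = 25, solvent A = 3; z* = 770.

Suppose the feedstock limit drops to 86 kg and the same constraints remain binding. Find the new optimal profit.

Binding: cooling and feedstock. Non-binding: reactor time (4 unused).
Since reactor time is not tight, its dual is 0.
Dual feasibility on the basic columns requires 2·y_cooling + 3·y_feedstock = 24.5, 5·y_cooling + 5·y_feedstock = 52.5.
This yields shadow prices y_cooling = 7, y_feedstock = 3.5.
Δz = y_feedstock·Δb = 3.5 × (-4) = -14, so new z* = 770 − 14 = 756.

756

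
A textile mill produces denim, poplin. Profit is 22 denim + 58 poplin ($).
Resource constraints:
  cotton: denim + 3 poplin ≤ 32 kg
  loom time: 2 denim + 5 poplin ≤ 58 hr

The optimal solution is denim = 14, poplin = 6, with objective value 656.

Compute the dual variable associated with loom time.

Both cotton and loom time are binding at x*.
Dual feasibility on the basic columns requires 1·y_cotton + 2·y_loom time = 22, 3·y_cotton + 5·y_loom time = 58.
→ y_cotton = 6 and y_loom time = 8.
Shadow price of loom time = 8.

8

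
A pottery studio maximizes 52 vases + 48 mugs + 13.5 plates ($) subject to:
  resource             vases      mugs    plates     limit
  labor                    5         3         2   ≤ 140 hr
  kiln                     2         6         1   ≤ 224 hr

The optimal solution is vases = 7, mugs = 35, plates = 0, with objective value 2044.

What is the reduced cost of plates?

Check each constraint at x*: labor 140/140 (tight); kiln 224/224 (tight).
The binding rows give the dual system: 5·y_labor + 2·y_kiln = 52 and 3·y_labor + 6·y_kiln = 48.
Solving: y_labor = 9, y_kiln = 3.5.
Reduced cost of plates: c₃ − yᵀa₃ = 13.5 − (9·2 + 3.5·1) = 13.5 − 21.5 = -8.

-8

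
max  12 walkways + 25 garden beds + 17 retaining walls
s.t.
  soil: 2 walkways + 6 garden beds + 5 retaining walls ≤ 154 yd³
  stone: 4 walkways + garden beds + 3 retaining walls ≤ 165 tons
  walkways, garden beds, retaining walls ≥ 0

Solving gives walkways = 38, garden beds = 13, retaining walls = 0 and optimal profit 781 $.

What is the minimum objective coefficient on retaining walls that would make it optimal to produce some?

At the optimum: soil uses 154 of 154 (binding); stone uses 165 of 165 (binding).
The binding rows give the dual system: 2·y_soil + 4·y_stone = 12 and 6·y_soil + 1·y_stone = 25.
→ y_soil = 4 and y_stone = 1.
retaining walls enters the basis when its profit ≥ yᵀa₃ = 4·5 + 1·3 = 23.

23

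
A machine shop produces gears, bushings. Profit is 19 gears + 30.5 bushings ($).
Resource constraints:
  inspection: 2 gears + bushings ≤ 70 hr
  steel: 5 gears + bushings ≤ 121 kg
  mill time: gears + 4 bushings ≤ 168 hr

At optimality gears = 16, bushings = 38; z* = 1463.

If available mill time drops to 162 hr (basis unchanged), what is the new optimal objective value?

1427

At the optimum: inspection uses 70 of 70 (binding); steel uses 118 of 121 (slack = 3); mill time uses 168 of 168 (binding).
Slack constraints have shadow price 0 (complementary slackness).
From A_Bᵀ y = c: 2·y_inspection + 1·y_mill time = 19; 1·y_inspection + 4·y_mill time = 30.5.
Solving: y_inspection = 6.5, y_mill time = 6.
Δz = y_mill time·Δb = 6 × (-6) = -36, so new z* = 1463 − 36 = 1427.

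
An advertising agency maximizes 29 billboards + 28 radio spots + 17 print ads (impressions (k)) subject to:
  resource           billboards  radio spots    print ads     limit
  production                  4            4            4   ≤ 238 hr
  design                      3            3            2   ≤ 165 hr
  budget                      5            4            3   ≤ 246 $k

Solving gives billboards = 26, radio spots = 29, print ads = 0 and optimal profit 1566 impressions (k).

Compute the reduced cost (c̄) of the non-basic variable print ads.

Check each constraint at x*: production 220/238 (slack 18); design 165/165 (tight); budget 246/246 (tight).
Slack constraints have shadow price 0 (complementary slackness).
The binding rows give the dual system: 3·y_design + 5·y_budget = 29 and 3·y_design + 4·y_budget = 28.
→ y_design = 8 and y_budget = 1.
Reduced cost of print ads: c₃ − yᵀa₃ = 17 − (8·2 + 1·3) = 17 − 19 = -2.

-2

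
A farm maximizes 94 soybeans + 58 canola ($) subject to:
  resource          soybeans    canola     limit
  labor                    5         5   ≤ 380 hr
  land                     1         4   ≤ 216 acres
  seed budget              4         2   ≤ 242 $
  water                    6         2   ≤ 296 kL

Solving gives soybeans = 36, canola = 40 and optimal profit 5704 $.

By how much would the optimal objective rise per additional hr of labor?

8

Check each constraint at x*: labor 380/380 (tight); land 196/216 (slack 20); seed budget 224/242 (slack 18); water 296/296 (tight).
Slack constraints have shadow price 0 (complementary slackness).
From A_Bᵀ y = c: 5·y_labor + 6·y_water = 94; 5·y_labor + 2·y_water = 58.
This yields shadow prices y_labor = 8, y_water = 9.
Shadow price of labor = 8.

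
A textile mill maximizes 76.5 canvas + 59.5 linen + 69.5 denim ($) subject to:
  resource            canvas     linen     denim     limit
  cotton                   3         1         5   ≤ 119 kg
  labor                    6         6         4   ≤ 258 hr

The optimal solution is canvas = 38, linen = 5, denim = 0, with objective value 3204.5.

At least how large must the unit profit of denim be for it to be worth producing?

76.5

At the optimum: cotton uses 119 of 119 (binding); labor uses 258 of 258 (binding).
Dual feasibility on the basic columns requires 3·y_cotton + 6·y_labor = 76.5, 1·y_cotton + 6·y_labor = 59.5.
Solving: y_cotton = 8.5, y_labor = 8.5.
denim enters the basis when its profit ≥ yᵀa₃ = 8.5·5 + 8.5·4 = 76.5.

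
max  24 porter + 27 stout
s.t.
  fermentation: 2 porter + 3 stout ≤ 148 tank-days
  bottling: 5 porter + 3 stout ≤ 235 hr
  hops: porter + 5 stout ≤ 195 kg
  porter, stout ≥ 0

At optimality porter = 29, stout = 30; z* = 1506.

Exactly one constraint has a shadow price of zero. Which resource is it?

hops

fermentation: 148/148 (binding)
bottling: 235/235 (binding)
hops: 179/195 (slack 16)
By complementary slackness, a constraint with positive slack has shadow price 0 → hops.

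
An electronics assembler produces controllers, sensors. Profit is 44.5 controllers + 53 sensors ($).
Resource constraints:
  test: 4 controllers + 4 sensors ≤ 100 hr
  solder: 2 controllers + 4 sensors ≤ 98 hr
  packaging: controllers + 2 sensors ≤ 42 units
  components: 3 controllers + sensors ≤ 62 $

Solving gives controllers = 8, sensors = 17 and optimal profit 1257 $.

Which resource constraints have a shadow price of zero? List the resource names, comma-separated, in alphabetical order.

test: 100/100 (binding)
solder: 84/98 (slack 14)
packaging: 42/42 (binding)
components: 41/62 (slack 21)
By complementary slackness, a constraint with positive slack has shadow price 0 → components, solder.

components, solder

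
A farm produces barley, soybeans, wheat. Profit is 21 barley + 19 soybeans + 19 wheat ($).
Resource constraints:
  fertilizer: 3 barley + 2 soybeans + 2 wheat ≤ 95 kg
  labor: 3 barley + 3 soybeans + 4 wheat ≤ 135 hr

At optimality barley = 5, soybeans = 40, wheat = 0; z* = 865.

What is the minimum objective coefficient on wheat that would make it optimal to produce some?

At the optimum: fertilizer uses 95 of 95 (binding); labor uses 135 of 135 (binding).
Dual feasibility on the basic columns requires 3·y_fertilizer + 3·y_labor = 21, 2·y_fertilizer + 3·y_labor = 19.
This yields shadow prices y_fertilizer = 2, y_labor = 5.
wheat enters the basis when its profit ≥ yᵀa₃ = 2·2 + 5·4 = 24.

24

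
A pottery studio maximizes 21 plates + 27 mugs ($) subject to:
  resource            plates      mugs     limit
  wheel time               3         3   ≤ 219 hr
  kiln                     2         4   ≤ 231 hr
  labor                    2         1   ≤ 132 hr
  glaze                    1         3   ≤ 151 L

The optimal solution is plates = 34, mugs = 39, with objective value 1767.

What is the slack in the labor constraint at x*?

labor used = 2·34 + 1·39 = 107; slack = 132 − 107 = 25.

25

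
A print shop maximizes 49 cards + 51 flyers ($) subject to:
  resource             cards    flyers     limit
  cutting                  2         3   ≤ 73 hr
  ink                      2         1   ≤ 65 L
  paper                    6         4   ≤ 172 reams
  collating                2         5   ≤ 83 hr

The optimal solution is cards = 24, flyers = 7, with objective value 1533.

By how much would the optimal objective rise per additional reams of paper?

Check each constraint at x*: cutting 69/73 (slack 4); ink 55/65 (slack 10); paper 172/172 (tight); collating 83/83 (tight).
By complementary slackness, y = 0 for the non-binding constraints.
From A_Bᵀ y = c: 6·y_paper + 2·y_collating = 49; 4·y_paper + 5·y_collating = 51.
Solving: y_paper = 6.5, y_collating = 5.
Shadow price of paper = 6.5.

6.5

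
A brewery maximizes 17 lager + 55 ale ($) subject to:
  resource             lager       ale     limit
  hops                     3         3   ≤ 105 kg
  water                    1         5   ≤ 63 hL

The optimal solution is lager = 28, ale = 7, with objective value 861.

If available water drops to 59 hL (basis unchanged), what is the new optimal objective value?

Both hops and water are binding at x*.
The binding rows give the dual system: 3·y_hops + 1·y_water = 17 and 3·y_hops + 5·y_water = 55.
→ y_hops = 2.5 and y_water = 9.5.
Δz = y_water·Δb = 9.5 × (-4) = -38, so new z* = 861 − 38 = 823.

823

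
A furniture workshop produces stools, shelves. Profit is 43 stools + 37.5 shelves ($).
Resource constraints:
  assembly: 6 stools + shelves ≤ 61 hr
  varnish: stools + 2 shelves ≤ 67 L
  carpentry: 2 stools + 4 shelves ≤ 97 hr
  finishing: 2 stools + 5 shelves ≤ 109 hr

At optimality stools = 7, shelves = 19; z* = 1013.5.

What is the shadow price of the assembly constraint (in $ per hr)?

Check each constraint at x*: assembly 61/61 (tight); varnish 45/67 (slack 22); carpentry 90/97 (slack 7); finishing 109/109 (tight).
Since varnish, carpentry are not tight, their duals are 0.
Dual feasibility on the basic columns requires 6·y_assembly + 2·y_finishing = 43, 1·y_assembly + 5·y_finishing = 37.5.
This yields shadow prices y_assembly = 5, y_finishing = 6.5.
Shadow price of assembly = 5.

5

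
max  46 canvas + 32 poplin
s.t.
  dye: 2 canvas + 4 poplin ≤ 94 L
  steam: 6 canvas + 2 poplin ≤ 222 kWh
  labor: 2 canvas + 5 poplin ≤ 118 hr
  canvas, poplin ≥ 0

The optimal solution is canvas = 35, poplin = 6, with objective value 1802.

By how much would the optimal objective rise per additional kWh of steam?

6

Binding: dye and steam. Non-binding: labor (18 unused).
By complementary slackness, y = 0 for the non-binding constraint.
The binding rows give the dual system: 2·y_dye + 6·y_steam = 46 and 4·y_dye + 2·y_steam = 32.
→ y_dye = 5 and y_steam = 6.
Shadow price of steam = 6.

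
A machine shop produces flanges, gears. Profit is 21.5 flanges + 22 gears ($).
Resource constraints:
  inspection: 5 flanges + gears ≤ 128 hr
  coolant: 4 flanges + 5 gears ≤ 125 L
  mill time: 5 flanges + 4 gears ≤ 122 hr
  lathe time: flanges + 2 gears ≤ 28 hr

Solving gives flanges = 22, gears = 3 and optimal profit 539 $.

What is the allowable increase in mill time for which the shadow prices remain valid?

Binding constraints: mill time, lathe time. The basis is B = [[5,4],[1,2]] with det 6.
Per unit increase in mill time, x* moves by d = (0.3333, -0.1667).
The basis stays optimal until inspection becomes binding; allowable increase = 10 hr.

10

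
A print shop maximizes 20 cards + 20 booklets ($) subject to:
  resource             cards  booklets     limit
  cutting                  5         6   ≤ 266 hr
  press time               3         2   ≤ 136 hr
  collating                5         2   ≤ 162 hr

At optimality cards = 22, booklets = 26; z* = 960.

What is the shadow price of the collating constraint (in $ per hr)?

Binding: cutting and collating. Non-binding: press time (18 unused).
Since press time is not tight, its dual is 0.
From A_Bᵀ y = c: 5·y_cutting + 5·y_collating = 20; 6·y_cutting + 2·y_collating = 20.
Solving: y_cutting = 3, y_collating = 1.
Shadow price of collating = 1.

1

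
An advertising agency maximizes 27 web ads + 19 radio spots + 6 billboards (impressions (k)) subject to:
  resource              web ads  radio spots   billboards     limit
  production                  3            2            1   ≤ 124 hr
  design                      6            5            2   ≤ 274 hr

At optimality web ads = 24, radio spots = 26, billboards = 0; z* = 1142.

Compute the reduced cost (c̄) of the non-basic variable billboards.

-3

Check each constraint at x*: production 124/124 (tight); design 274/274 (tight).
From A_Bᵀ y = c: 3·y_production + 6·y_design = 27; 2·y_production + 5·y_design = 19.
Solving: y_production = 7, y_design = 1.
Reduced cost of billboards: c₃ − yᵀa₃ = 6 − (7·1 + 1·2) = 6 − 9 = -3.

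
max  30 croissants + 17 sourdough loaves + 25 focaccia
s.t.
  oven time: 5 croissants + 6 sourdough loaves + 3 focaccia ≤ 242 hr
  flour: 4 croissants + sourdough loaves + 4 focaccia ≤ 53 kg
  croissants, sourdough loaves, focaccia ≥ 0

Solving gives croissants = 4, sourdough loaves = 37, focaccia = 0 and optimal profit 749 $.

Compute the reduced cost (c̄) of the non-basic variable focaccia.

-1

Check each constraint at x*: oven time 242/242 (tight); flour 53/53 (tight).
From A_Bᵀ y = c: 5·y_oven time + 4·y_flour = 30; 6·y_oven time + 1·y_flour = 17.
→ y_oven time = 2 and y_flour = 5.
Reduced cost of focaccia: c₃ − yᵀa₃ = 25 − (2·3 + 5·4) = 25 − 26 = -1.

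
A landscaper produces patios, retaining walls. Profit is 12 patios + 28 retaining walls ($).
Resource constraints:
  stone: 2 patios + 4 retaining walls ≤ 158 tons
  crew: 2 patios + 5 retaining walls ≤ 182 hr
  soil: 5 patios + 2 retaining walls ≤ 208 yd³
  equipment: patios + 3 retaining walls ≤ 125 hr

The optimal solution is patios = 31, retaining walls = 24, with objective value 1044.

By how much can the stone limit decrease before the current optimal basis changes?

12.4

Binding constraints: stone, crew. The basis is B = [[2,4],[2,5]] with det 2.
Per unit decrease in stone, x* moves by d = (-2.5, 1).
The basis stays optimal until patios reaches 0; allowable decrease = 12.4 tons.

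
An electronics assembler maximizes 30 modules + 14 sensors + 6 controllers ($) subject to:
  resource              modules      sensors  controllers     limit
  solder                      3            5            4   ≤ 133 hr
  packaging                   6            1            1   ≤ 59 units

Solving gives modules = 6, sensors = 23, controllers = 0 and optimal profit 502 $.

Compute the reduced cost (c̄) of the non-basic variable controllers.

Both solder and packaging are binding at x*.
The binding rows give the dual system: 3·y_solder + 6·y_packaging = 30 and 5·y_solder + 1·y_packaging = 14.
Solving: y_solder = 2, y_packaging = 4.
Reduced cost of controllers: c₃ − yᵀa₃ = 6 − (2·4 + 4·1) = 6 − 12 = -6.

-6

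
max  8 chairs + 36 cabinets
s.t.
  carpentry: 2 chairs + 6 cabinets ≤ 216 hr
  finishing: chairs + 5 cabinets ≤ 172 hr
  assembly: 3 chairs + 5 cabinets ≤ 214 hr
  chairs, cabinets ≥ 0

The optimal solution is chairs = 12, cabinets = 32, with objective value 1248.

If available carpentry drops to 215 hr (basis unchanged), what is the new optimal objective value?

1247

At the optimum: carpentry uses 216 of 216 (binding); finishing uses 172 of 172 (binding); assembly uses 196 of 214 (slack = 18).
By complementary slackness, y = 0 for the non-binding constraint.
Dual feasibility on the basic columns requires 2·y_carpentry + 1·y_finishing = 8, 6·y_carpentry + 5·y_finishing = 36.
Solving: y_carpentry = 1, y_finishing = 6.
Δz = y_carpentry·Δb = 1 × (-1) = -1, so new z* = 1248 − 1 = 1247.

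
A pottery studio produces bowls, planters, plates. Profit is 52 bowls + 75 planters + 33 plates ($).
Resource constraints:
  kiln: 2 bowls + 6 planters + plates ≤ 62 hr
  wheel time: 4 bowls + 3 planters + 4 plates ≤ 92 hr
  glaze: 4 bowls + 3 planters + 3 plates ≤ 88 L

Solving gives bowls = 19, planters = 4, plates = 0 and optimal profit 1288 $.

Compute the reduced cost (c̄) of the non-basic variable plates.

-2

At the optimum: kiln uses 62 of 62 (binding); wheel time uses 88 of 92 (slack = 4); glaze uses 88 of 88 (binding).
Since wheel time is not tight, its dual is 0.
The binding rows give the dual system: 2·y_kiln + 4·y_glaze = 52 and 6·y_kiln + 3·y_glaze = 75.
→ y_kiln = 8 and y_glaze = 9.
Reduced cost of plates: c₃ − yᵀa₃ = 33 − (8·1 + 9·3) = 33 − 35 = -2.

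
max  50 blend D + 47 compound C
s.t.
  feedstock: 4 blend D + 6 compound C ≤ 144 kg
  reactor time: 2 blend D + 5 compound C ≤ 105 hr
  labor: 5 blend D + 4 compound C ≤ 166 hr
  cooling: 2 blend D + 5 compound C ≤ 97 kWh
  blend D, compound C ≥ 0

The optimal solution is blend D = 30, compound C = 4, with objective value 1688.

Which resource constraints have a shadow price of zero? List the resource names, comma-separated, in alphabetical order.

feedstock: 144/144 (binding)
reactor time: 80/105 (slack 25)
labor: 166/166 (binding)
cooling: 80/97 (slack 17)
By complementary slackness, a constraint with positive slack has shadow price 0 → cooling, reactor time.

cooling, reactor time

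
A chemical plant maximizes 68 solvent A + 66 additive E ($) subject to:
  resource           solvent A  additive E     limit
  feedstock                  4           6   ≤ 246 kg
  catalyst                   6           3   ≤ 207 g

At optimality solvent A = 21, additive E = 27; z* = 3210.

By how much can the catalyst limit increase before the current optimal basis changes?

162

Binding constraints: feedstock, catalyst. The basis is B = [[4,6],[6,3]] with det -24.
Per unit increase in catalyst, x* moves by d = (0.25, -0.1667).
The basis stays optimal until additive E reaches 0; allowable increase = 162 g.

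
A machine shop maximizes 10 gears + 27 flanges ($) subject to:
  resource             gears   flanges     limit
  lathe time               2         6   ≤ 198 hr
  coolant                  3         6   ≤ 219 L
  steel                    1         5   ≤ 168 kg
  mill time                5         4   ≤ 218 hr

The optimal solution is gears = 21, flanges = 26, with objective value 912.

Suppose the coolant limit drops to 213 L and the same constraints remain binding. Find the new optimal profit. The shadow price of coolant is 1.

Δb = -6, so new z* = 912 + (1)·(-6) = 912 − 6 = 906.

906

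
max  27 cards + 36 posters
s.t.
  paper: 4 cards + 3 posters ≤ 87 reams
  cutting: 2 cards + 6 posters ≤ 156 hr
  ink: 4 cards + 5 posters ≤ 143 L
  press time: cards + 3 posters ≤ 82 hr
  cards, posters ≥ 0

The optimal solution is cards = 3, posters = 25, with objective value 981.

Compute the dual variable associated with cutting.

3.5

At the optimum: paper uses 87 of 87 (binding); cutting uses 156 of 156 (binding); ink uses 137 of 143 (slack = 6); press time uses 78 of 82 (slack = 4).
Slack constraints have shadow price 0 (complementary slackness).
The binding rows give the dual system: 4·y_paper + 2·y_cutting = 27 and 3·y_paper + 6·y_cutting = 36.
This yields shadow prices y_paper = 5, y_cutting = 3.5.
Shadow price of cutting = 3.5.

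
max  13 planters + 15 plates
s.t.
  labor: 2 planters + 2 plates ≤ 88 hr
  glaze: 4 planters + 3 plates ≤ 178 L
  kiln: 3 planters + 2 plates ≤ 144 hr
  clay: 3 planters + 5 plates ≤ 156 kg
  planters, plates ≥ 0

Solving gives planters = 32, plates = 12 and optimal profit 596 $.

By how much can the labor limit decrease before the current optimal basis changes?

25.6

Binding constraints: labor, clay. The basis is B = [[2,2],[3,5]] with det 4.
Per unit decrease in labor, x* moves by d = (-1.25, 0.75).
The basis stays optimal until planters reaches 0; allowable decrease = 25.6 hr.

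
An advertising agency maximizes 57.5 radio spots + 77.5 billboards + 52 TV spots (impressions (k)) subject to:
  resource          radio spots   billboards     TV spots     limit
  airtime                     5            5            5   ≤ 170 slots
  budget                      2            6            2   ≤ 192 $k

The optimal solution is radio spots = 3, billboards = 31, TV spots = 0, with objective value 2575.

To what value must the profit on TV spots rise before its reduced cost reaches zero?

57.5

Check each constraint at x*: airtime 170/170 (tight); budget 192/192 (tight).
From A_Bᵀ y = c: 5·y_airtime + 2·y_budget = 57.5; 5·y_airtime + 6·y_budget = 77.5.
This yields shadow prices y_airtime = 9.5, y_budget = 5.
TV spots enters the basis when its profit ≥ yᵀa₃ = 9.5·5 + 5·2 = 57.5.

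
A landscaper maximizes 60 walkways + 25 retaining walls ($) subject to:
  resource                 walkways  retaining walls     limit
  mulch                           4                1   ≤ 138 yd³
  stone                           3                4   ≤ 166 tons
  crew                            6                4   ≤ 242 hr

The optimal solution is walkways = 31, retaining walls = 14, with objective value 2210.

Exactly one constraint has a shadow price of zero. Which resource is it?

mulch: 138/138 (binding)
stone: 149/166 (slack 17)
crew: 242/242 (binding)
By complementary slackness, a constraint with positive slack has shadow price 0 → stone.

stone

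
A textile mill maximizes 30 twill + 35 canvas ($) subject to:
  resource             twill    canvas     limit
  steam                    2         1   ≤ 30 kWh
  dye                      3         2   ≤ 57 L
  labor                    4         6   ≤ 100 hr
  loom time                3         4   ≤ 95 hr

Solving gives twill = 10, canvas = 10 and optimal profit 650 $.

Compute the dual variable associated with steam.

5

Check each constraint at x*: steam 30/30 (tight); dye 50/57 (slack 7); labor 100/100 (tight); loom time 70/95 (slack 25).
By complementary slackness, y = 0 for the non-binding constraints.
The binding rows give the dual system: 2·y_steam + 4·y_labor = 30 and 1·y_steam + 6·y_labor = 35.
Solving: y_steam = 5, y_labor = 5.
Shadow price of steam = 5.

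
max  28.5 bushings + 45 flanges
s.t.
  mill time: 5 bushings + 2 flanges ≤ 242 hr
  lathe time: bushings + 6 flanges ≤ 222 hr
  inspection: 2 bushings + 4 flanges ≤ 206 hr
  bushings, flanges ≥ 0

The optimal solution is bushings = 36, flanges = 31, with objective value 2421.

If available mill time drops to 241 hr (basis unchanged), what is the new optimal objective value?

Check each constraint at x*: mill time 242/242 (tight); lathe time 222/222 (tight); inspection 196/206 (slack 10).
By complementary slackness, y = 0 for the non-binding constraint.
Dual feasibility on the basic columns requires 5·y_mill time + 1·y_lathe time = 28.5, 2·y_mill time + 6·y_lathe time = 45.
This yields shadow prices y_mill time = 4.5, y_lathe time = 6.
Δz = y_mill time·Δb = 4.5 × (-1) = -4.5, so new z* = 2421 − 4.5 = 2416.5.

2416.5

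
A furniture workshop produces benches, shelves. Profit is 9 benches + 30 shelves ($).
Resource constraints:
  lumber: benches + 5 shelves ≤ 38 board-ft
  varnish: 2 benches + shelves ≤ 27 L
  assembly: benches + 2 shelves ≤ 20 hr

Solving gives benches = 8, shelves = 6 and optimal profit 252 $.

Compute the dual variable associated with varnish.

Check each constraint at x*: lumber 38/38 (tight); varnish 22/27 (slack 5); assembly 20/20 (tight).
Slack constraints have shadow price 0 (complementary slackness).
From A_Bᵀ y = c: 1·y_lumber + 1·y_assembly = 9; 5·y_lumber + 2·y_assembly = 30.
Solving: y_lumber = 4, y_assembly = 5.
Shadow price of varnish = 0.

0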